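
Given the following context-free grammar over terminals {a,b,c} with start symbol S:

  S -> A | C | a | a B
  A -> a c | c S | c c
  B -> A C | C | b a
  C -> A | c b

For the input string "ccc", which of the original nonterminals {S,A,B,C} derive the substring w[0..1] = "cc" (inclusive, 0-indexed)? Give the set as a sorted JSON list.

Convert to CNF:
  S -> T0 B | T0 T1 | T1 S | T1 T1 | T1 T2 | a
  A -> T0 T1 | T1 S | T1 T1
  B -> A C | T0 T1 | T1 S | T1 T1 | T1 T2 | T2 T0
  C -> T0 T1 | T1 S | T1 T1 | T1 T2
  T0 -> a
  T1 -> c
  T2 -> b

CYK table (by increasing span) (cells [i..j] with 0 ≤ i ≤ j ≤ 1 only):
  [0..0]={T1}  "c"  orig:{}
  [1..1]={T1}  "c"  orig:{}
  [0..1]={A,B,C,S}  "cc"

Original NTs in T[0,1] deriving "cc": ["A", "B", "C", "S"]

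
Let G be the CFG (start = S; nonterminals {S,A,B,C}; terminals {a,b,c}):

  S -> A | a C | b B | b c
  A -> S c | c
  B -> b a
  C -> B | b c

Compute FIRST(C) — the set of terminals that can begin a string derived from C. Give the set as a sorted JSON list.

FIRST iteration:
pass 1:
  A via A→c: +{c}
  B via B→b a: +{b}
  C via C→B: +{b}
  S via S→A: +{c}
  S via S→a C: +{a}
  S via S→b B: +{b}
  FIRST(S)={a,b,c}  FIRST(A)={c}  FIRST(B)={b}  FIRST(C)={b}
pass 2:
  A via A→S c: +{a,b}
  FIRST(S)={a,b,c}  FIRST(A)={a,b,c}  FIRST(B)={b}  FIRST(C)={b}
pass 3: done
  FIRST(S)={a,b,c}  FIRST(A)={a,b,c}  FIRST(B)={b}  FIRST(C)={b}

FIRST(C) = ["b"]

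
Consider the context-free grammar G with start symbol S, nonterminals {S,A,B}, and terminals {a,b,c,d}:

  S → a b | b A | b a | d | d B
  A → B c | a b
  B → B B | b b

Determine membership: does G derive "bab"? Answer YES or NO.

CNF form of G:
  S -> T1 T2 | T2 A | T2 T1 | T3 B | d
  A -> B T0 | T1 T2
  B -> B B | T2 T2
  T0 -> c
  T1 -> a
  T2 -> b
  T3 -> d

CYK table (by increasing span):
  T[0,0] 'b' = {T2}  orig:{}
  T[1,1] 'a' = {T1}  orig:{}
  T[2,2] 'b' = {T2}  orig:{}
  T[0,1] 'ba' = {S}
  T[1,2] 'ab' = {A,S}
  T[0,2] 'bab' = {S}

S ∈ T[0,2] ⇒ YES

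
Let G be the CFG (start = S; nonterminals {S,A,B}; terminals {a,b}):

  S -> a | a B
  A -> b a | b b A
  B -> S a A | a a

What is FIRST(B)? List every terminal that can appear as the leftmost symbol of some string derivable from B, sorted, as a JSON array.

FIRST sets, iterate to fixpoint:
pass 1:
  A via A→b a: +{b}
  B via B→a a: +{a}
  S via S→a: +{a}
  FIRST(S)={a}  FIRST(A)={b}  FIRST(B)={a}
pass 2: — fixpoint
  FIRST(S)={a}  FIRST(A)={b}  FIRST(B)={a}

FIRST(B) = ["a"]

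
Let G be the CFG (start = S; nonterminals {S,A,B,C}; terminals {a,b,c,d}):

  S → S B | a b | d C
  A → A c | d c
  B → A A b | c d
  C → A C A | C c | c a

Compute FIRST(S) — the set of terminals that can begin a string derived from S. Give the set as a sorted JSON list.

Compute FIRST by fixpoint:
iter 1:
  A via A→d c: +{d}
  B via B→A A b: +{d}
  B via B→c d: +{c}
  C via C→A C A: +{d}
  C via C→c a: +{c}
  S via S→a b: +{a}
  S via S→d C: +{d}
  S: {a,d}  A: {d}  B: {c,d}  C: {c,d}
iter 2: (no change)
  S: {a,d}  A: {d}  B: {c,d}  C: {c,d}

FIRST(S) = ["a", "d"]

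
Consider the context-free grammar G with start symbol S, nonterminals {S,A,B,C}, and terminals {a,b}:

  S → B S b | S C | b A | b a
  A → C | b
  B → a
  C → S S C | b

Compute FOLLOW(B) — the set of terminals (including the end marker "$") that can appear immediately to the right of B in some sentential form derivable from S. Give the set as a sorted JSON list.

Compute FIRST by fixpoint:
pass 1:
  A via A→b: +{b}
  B via B→a: +{a}
  C via C→b: +{b}
  S via S→B S b: +{a}
  S via S→b A: +{b}
  S: {a,b}  A: {b}  B: {a}  C: {b}
pass 2:
  C via C→S S C: +{a}
  S: {a,b}  A: {b}  B: {a}  C: {a,b}
pass 3:
  A via A→C: +{a}
  S: {a,b}  A: {a,b}  B: {a}  C: {a,b}
pass 4: done
  S: {a,b}  A: {a,b}  B: {a}  C: {a,b}

Compute FOLLOW by fixpoint:
FOLLOW(S) := {$}
iter 1:
  C→S S C: FOLLOW(S) ⊇ FIRST(S) = {a,b}; new: +{a,b}
  S→B S b: FOLLOW(B) ⊇ FIRST(S) = {a,b}; new: +{a,b}
  S→S C: FOLLOW(C) ⊇ FOLLOW(S) ⊇ {$,a,b}; new: +{$,a,b}
  S→b A: FOLLOW(A) ⊇ FOLLOW(S) ⊇ {$,a,b}; new: +{$,a,b}
  FOLLOW(S)={$,a,b}  FOLLOW(A)={$,a,b}  FOLLOW(B)={a,b}  FOLLOW(C)={$,a,b}
iter 2: (no change)
  FOLLOW(S)={$,a,b}  FOLLOW(A)={$,a,b}  FOLLOW(B)={a,b}  FOLLOW(C)={$,a,b}

FOLLOW(B) = ["a", "b"]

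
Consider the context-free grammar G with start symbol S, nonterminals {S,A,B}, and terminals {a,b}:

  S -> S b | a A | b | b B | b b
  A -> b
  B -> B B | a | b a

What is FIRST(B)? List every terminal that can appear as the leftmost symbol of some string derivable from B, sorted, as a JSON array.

FIRST sets, iterate to fixpoint:
[1]
  A via A→b: +{b}
  B via B→a: +{a}
  B via B→b a: +{b}
  S via S→a A: +{a}
  S via S→b: +{b}
  FIRST[S]={a,b}  FIRST[A]={b}  FIRST[B]={a,b}
[2] (no change)
  FIRST[S]={a,b}  FIRST[A]={b}  FIRST[B]={a,b}

FIRST(B) = ["a", "b"]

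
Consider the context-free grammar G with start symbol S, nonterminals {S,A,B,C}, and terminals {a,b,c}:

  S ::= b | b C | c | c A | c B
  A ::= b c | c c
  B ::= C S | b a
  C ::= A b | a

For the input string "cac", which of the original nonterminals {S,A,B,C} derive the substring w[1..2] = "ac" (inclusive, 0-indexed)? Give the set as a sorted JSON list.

CNF form of G:
  S -> T0 C | T1 A | T1 B | b | c
  A -> T0 T1 | T1 T1
  B -> C S | T0 T2
  C -> A T0 | a
  T0 -> b
  T1 -> c
  T2 -> a

CYK table (by increasing span), restricted to cells inside w[1..2]:
  cell(1,1) a: {C,T2}  orig:{C}
  cell(2,2) c: {S,T1}  orig:{S}
  cell(1,2) ac: {B}

Original NTs in T[1,2] deriving "ac": ["B"]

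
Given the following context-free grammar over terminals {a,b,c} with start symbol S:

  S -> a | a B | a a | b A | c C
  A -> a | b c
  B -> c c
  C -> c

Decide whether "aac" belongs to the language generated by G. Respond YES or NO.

CNF form of G:
  S -> T0 A | T1 C | T2 B | T2 T2 | a
  A -> T0 T1 | a
  B -> T1 T1
  C -> c
  T0 -> b
  T1 -> c
  T2 -> a

Fill CYK table bottom-up:
  [0..0]={A,S,T2}  "a"  orig:{A,S}
  [1..1]={A,S,T2}  "a"  orig:{A,S}
  [2..2]={C,T1}  "c"  orig:{C}
  [0..1]={S}  "aa"
  [1..2]=∅  "ac"
  [0..2]=∅  "aac"

S ∉ T[0,2] ⇒ NO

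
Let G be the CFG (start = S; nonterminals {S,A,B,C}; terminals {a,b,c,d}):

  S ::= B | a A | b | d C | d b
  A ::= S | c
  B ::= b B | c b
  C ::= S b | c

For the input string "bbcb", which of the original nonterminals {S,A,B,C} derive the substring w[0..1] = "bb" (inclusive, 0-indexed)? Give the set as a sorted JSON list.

Convert to CNF:
  S -> T0 A | T1 B | T2 T1 | T3 C | T3 T1 | b
  A -> T0 A | T1 B | T2 T1 | T3 C | T3 T1 | b | c
  B -> T1 B | T2 T1
  C -> S T1 | c
  T0 -> a
  T1 -> b
  T2 -> c
  T3 -> d

Fill CYK table bottom-up (cells [i..j] with 0 ≤ i ≤ j ≤ 1 only):
  cell(0,0) b: {A,S,T1}  orig:{A,S}
  cell(1,1) b: {A,S,T1}  orig:{A,S}
  cell(0,1) bb: {C}

Original NTs in T[0,1] deriving "bb": ["C"]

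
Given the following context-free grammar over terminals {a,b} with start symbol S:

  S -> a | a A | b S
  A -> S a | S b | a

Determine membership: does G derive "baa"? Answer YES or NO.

CNF form of G:
  S -> T0 A | T1 S | a
  A -> S T0 | S T1 | a
  T0 -> a
  T1 -> b

CYK fill:
  cell(0,0) b: {T1}  orig:{}
  cell(1,1) a: {A,S,T0}  orig:{A,S}
  cell(2,2) a: {A,S,T0}  orig:{A,S}
  cell(0,1) ba: {S}
  cell(1,2) aa: {A,S}
  cell(0,2) baa: {A,S}

S ∈ T[0,2] ⇒ YES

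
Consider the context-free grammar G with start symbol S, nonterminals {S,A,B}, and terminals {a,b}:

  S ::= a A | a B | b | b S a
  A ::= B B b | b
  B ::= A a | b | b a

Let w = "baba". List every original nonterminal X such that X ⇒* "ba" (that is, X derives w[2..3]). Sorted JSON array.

CNF form of G:
  S -> T0 X3 | T1 A | T1 B | b
  A -> B X2 | b
  B -> A T1 | T0 T1 | b
  T0 -> b
  T1 -> a
  X2 -> B T0
  X3 -> S T1

CYK table (by increasing span) (cells [i..j] with 2 ≤ i ≤ j ≤ 3 only):
  [2..2]={A,B,S,T0}  "b"  orig:{A,B,S}
  [3..3]={T1}  "a"  orig:{}
  [2..3]={B,X3}  "ba"  orig:{B}

Original NTs in T[2,3] deriving "ba": ["B"]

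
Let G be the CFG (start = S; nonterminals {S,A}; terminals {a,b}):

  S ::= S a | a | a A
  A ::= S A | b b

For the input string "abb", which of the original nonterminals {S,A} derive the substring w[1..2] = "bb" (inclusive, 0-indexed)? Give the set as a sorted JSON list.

Convert to CNF:
  S -> S T1 | T1 A | a
  A -> S A | T0 T0
  T0 -> b
  T1 -> a

Fill CYK table bottom-up (cells [i..j] with 1 ≤ i ≤ j ≤ 2 only):
  T[1,1] 'b' = {T0}  orig:{}
  T[2,2] 'b' = {T0}  orig:{}
  T[1,2] 'bb' = {A}

Original NTs in T[1,2] deriving "bb": ["A"]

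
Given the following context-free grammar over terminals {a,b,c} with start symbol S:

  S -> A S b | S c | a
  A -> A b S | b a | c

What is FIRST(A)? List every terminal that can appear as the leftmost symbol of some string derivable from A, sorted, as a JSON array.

FIRST sets, iterate to fixpoint:
[1]
  A via A→b a: +{b}
  A via A→c: +{c}
  S via S→A S b: +{b,c}
  S via S→a: +{a}
  S: {a,b,c}  A: {b,c}
[2] done
  S: {a,b,c}  A: {b,c}

FIRST(A) = ["b", "c"]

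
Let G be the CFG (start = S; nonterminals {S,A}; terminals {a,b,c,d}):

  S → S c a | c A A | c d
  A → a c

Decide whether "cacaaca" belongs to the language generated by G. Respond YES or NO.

CNF form of G:
  S -> S X3 | T1 T2 | T1 X4
  A -> T0 T1
  T0 -> a
  T1 -> c
  T2 -> d
  X3 -> T1 T0
  X4 -> A A

CYK fill:
  T[0,0] 'c' = {T1}  orig:{}
  T[1,1] 'a' = {T0}  orig:{}
  T[2,2] 'c' = {T1}  orig:{}
  T[3,3] 'a' = {T0}  orig:{}
  T[4,4] 'a' = {T0}  orig:{}
  T[5,5] 'c' = {T1}  orig:{}
  T[6,6] 'a' = {T0}  orig:{}
  T[0,1] 'ca' = {X3}  orig:{}
  T[1,2] 'ac' = {A}
  T[2,3] 'ca' = {X3}  orig:{}
  T[3,4] 'aa' = ∅
  T[4,5] 'ac' = {A}
  T[5,6] 'ca' = {X3}  orig:{}
  T[0,2] 'cac' = ∅
  T[1,3] 'aca' = ∅
  T[2,4] 'caa' = ∅
  T[3,5] 'aac' = ∅
  T[4,6] 'aca' = ∅
  T[0,3] 'caca' = ∅
  T[1,4] 'acaa' = ∅
  T[2,5] 'caac' = ∅
  T[3,6] 'aaca' = ∅
  T[0,4] 'cacaa' = ∅
  T[1,5] 'acaac' = ∅
  T[2,6] 'caaca' = ∅
  T[0,5] 'cacaac' = ∅
  T[1,6] 'acaaca' = ∅
  T[0,6] 'cacaaca' = ∅

S ∉ T[0,6] ⇒ NO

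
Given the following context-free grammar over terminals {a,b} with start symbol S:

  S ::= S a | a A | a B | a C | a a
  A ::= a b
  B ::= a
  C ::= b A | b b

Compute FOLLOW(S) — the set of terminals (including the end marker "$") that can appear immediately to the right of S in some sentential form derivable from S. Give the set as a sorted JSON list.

FIRST sets, iterate to fixpoint:
[1]
  A via A→a b: +{a}
  B via B→a: +{a}
  C via C→b A: +{b}
  S via S→a A: +{a}
  FIRST(S)={a}  FIRST(A)={a}  FIRST(B)={a}  FIRST(C)={b}
[2] done
  FIRST(S)={a}  FIRST(A)={a}  FIRST(B)={a}  FIRST(C)={b}

FOLLOW sets:
seed FOLLOW(S) with $
iter 1:
  S→S a: FOLLOW(S) ⊇ FIRST(a) = {a}; new: +{a}
  S→a A: FOLLOW(A) ⊇ FOLLOW(S) ⊇ {$,a}; new: +{$,a}
  S→a B: FOLLOW(B) ⊇ FOLLOW(S) ⊇ {$,a}; new: +{$,a}
  S→a C: FOLLOW(C) ⊇ FOLLOW(S) ⊇ {$,a}; new: +{$,a}
  FOLLOW(S)={$,a}  FOLLOW(A)={$,a}  FOLLOW(B)={$,a}  FOLLOW(C)={$,a}
iter 2: (stable)
  FOLLOW(S)={$,a}  FOLLOW(A)={$,a}  FOLLOW(B)={$,a}  FOLLOW(C)={$,a}

FOLLOW(S) = ["$", "a"]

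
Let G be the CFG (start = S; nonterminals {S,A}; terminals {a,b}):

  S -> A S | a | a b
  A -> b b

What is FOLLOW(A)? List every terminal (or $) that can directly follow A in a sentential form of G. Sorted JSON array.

FIRST sets, iterate to fixpoint:
[1]
  A via A→b b: +{b}
  S via S→A S: +{b}
  S via S→a: +{a}
  FIRST[S]={a,b}  FIRST[A]={b}
[2] (stable)
  FIRST[S]={a,b}  FIRST[A]={b}

FOLLOW iteration:
initialize: $ ∈ FOLLOW(S)
iter 1:
  S→A S: FOLLOW(A) ⊇ FIRST(S) = {a,b}; new: +{a,b}
  FOLLOW(S)={$}  FOLLOW(A)={a,b}
iter 2: (stable)
  FOLLOW(S)={$}  FOLLOW(A)={a,b}

FOLLOW(A) = ["a", "b"]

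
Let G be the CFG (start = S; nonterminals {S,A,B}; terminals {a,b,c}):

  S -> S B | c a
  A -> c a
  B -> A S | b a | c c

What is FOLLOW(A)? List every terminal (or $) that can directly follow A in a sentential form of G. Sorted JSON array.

FIRST sets, iterate to fixpoint:
pass 1:
  A via A→c a: +{c}
  B via B→A S: +{c}
  B via B→b a: +{b}
  S via S→c a: +{c}
  S: {c}  A: {c}  B: {b,c}
pass 2: (stable)
  S: {c}  A: {c}  B: {b,c}

Compute FOLLOW by fixpoint:
FOLLOW(S) := {$}
pass 1:
  B→A S: FOLLOW(A) ⊇ FIRST(S) = {c}; new: +{c}
  S→S B: FOLLOW(S) ⊇ FIRST(B) = {b,c}; new: +{b,c}
  S→S B: FOLLOW(B) ⊇ FOLLOW(S) ⊇ {$,b,c}; new: +{$,b,c}
  S: {$,b,c}  A: {c}  B: {$,b,c}
pass 2: — fixpoint
  S: {$,b,c}  A: {c}  B: {$,b,c}

FOLLOW(A) = ["c"]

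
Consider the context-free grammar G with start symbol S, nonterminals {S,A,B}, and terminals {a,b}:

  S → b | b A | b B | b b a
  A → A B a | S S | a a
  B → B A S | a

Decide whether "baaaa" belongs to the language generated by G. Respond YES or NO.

CNF form of G:
  S -> T1 A | T1 B | T1 X4 | b
  A -> A X2 | S S | T0 T0
  B -> B X3 | a
  T0 -> a
  T1 -> b
  X2 -> B T0
  X3 -> A S
  X4 -> T1 T0

CYK table (by increasing span):
  [0..0]={S,T1}  "b"  orig:{S}
  [1..1]={B,T0}  "a"  orig:{B}
  [2..2]={B,T0}  "a"  orig:{B}
  [3..3]={B,T0}  "a"  orig:{B}
  [4..4]={B,T0}  "a"  orig:{B}
  [0..1]={S,X4}  "ba"  orig:{S}
  [1..2]={A,X2}  "aa"  orig:{A}
  [2..3]={A,X2}  "aa"  orig:{A}
  [3..4]={A,X2}  "aa"  orig:{A}
  [0..2]={S}  "baa"
  [1..3]=∅  "aaa"
  [2..4]=∅  "aaa"
  [0..3]=∅  "baaa"
  [1..4]={A}  "aaaa"
  [0..4]={S}  "baaaa"

S ∈ T[0,4] ⇒ YES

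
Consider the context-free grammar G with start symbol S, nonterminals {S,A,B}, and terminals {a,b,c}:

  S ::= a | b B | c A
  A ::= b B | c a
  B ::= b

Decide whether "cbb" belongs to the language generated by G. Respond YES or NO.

CNF form of G:
  S -> T0 B | T1 A | a
  A -> T0 B | T1 T2
  B -> b
  T0 -> b
  T1 -> c
  T2 -> a

CYK table (by increasing span):
  [0..0]={T1}  "c"  orig:{}
  [1..1]={B,T0}  "b"  orig:{B}
  [2..2]={B,T0}  "b"  orig:{B}
  [0..1]=∅  "cb"
  [1..2]={A,S}  "bb"
  [0..2]={S}  "cbb"

S ∈ T[0,2] ⇒ YES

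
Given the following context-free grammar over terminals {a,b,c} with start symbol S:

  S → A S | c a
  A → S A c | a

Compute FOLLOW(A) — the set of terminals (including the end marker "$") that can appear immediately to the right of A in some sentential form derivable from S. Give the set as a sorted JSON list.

Compute FIRST by fixpoint:
pass 1:
  A via A→a: +{a}
  S via S→A S: +{a}
  S via S→c a: +{c}
  FIRST[S]={a,c}  FIRST[A]={a}
pass 2:
  A via A→S A c: +{c}
  FIRST[S]={a,c}  FIRST[A]={a,c}
pass 3: (stable)
  FIRST[S]={a,c}  FIRST[A]={a,c}

Compute FOLLOW by fixpoint:
initialize: $ ∈ FOLLOW(S)
pass 1:
  A→S A c: FOLLOW(S) ⊇ FIRST(A) = {a,c}; new: +{a,c}
  A→S A c: FOLLOW(A) ⊇ FIRST(c) = {c}; new: +{c}
  S→A S: FOLLOW(A) ⊇ FIRST(S) = {a,c}; new: +{a}
  S: {$,a,c}  A: {a,c}
pass 2: (stable)
  S: {$,a,c}  A: {a,c}

FOLLOW(A) = ["a", "c"]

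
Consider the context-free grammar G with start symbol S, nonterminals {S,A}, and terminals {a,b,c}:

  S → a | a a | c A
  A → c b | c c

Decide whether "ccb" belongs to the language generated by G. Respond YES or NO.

CNF form of G:
  S -> T0 A | T2 T2 | a
  A -> T0 T0 | T0 T1
  T0 -> c
  T1 -> b
  T2 -> a

CYK fill:
  cell(0,0) c: {T0}  orig:{}
  cell(1,1) c: {T0}  orig:{}
  cell(2,2) b: {T1}  orig:{}
  cell(0,1) cc: {A}
  cell(1,2) cb: {A}
  cell(0,2) ccb: {S}

S ∈ T[0,2] ⇒ YES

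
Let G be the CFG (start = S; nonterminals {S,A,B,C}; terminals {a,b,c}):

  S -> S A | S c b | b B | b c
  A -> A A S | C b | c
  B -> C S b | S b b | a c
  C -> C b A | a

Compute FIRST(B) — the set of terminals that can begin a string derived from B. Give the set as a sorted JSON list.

FIRST iteration:
pass 1:
  A via A→c: +{c}
  B via B→a c: +{a}
  C via C→a: +{a}
  S via S→b B: +{b}
  S: {b}  A: {c}  B: {a}  C: {a}
pass 2:
  A via A→C b: +{a}
  B via B→S b b: +{b}
  S: {b}  A: {a,c}  B: {a,b}  C: {a}
pass 3: done
  S: {b}  A: {a,c}  B: {a,b}  C: {a}

FIRST(B) = ["a", "b"]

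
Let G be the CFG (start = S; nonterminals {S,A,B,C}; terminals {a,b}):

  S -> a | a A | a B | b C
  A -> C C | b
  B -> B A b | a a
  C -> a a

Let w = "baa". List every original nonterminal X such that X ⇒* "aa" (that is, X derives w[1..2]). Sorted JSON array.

Convert to CNF:
  S -> T0 C | T1 A | T1 B | a
  A -> C C | b
  B -> B X2 | T1 T1
  C -> T1 T1
  T0 -> b
  T1 -> a
  X2 -> A T0

CYK fill (cells [i..j] with 1 ≤ i ≤ j ≤ 2 only):
  cell(1,1) a: {S,T1}  orig:{S}
  cell(2,2) a: {S,T1}  orig:{S}
  cell(1,2) aa: {B,C}

Original NTs in T[1,2] deriving "aa": ["B", "C"]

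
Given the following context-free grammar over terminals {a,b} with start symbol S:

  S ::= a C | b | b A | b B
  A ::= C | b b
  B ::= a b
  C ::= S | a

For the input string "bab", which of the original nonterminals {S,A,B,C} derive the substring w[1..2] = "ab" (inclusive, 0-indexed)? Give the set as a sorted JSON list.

Convert to CNF:
  S -> T0 C | T1 A | T1 B | b
  A -> T0 C | T1 A | T1 B | T1 T1 | a | b
  B -> T0 T1
  C -> T0 C | T1 A | T1 B | a | b
  T0 -> a
  T1 -> b

Fill CYK table bottom-up, restricted to cells inside w[1..2]:
  cell(1,1) a: {A,C,T0}  orig:{A,C}
  cell(2,2) b: {A,C,S,T1}  orig:{A,C,S}
  cell(1,2) ab: {A,B,C,S}

Original NTs in T[1,2] deriving "ab": ["A", "B", "C", "S"]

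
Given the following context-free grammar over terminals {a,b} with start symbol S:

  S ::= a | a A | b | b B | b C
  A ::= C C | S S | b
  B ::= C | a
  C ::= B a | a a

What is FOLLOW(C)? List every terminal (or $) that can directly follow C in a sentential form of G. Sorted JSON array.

FIRST iteration:
[1]
  A via A→b: +{b}
  B via B→a: +{a}
  C via C→B a: +{a}
  S via S→a: +{a}
  S via S→b: +{b}
  FIRST[S]={a,b}  FIRST[A]={b}  FIRST[B]={a}  FIRST[C]={a}
[2]
  A via A→C C: +{a}
  FIRST[S]={a,b}  FIRST[A]={a,b}  FIRST[B]={a}  FIRST[C]={a}
[3] — fixpoint
  FIRST[S]={a,b}  FIRST[A]={a,b}  FIRST[B]={a}  FIRST[C]={a}

FOLLOW sets:
seed FOLLOW(S) with $
pass 1:
  A→C C: FOLLOW(C) ⊇ FIRST(C) = {a}; new: +{a}
  A→S S: FOLLOW(S) ⊇ FIRST(S) = {a,b}; new: +{a,b}
  C→B a: FOLLOW(B) ⊇ FIRST(a) = {a}; new: +{a}
  S→a A: FOLLOW(A) ⊇ FOLLOW(S) ⊇ {$,a,b}; new: +{$,a,b}
  S→b B: FOLLOW(B) ⊇ FOLLOW(S) ⊇ {$,a,b}; new: +{$,b}
  S→b C: FOLLOW(C) ⊇ FOLLOW(S) ⊇ {$,a,b}; new: +{$,b}
  FOLLOW(S)={$,a,b}  FOLLOW(A)={$,a,b}  FOLLOW(B)={$,a,b}  FOLLOW(C)={$,a,b}
pass 2: — fixpoint
  FOLLOW(S)={$,a,b}  FOLLOW(A)={$,a,b}  FOLLOW(B)={$,a,b}  FOLLOW(C)={$,a,b}

FOLLOW(C) = ["$", "a", "b"]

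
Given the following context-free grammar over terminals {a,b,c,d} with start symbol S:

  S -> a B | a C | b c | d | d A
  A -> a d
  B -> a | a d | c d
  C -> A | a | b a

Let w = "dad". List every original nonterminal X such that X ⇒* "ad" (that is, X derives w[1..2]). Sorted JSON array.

CNF form of G:
  S -> T0 B | T0 C | T1 A | T3 T2 | d
  A -> T0 T1
  B -> T0 T1 | T2 T1 | a
  C -> T0 T1 | T3 T0 | a
  T0 -> a
  T1 -> d
  T2 -> c
  T3 -> b

Fill CYK table bottom-up (cells [i..j] with 1 ≤ i ≤ j ≤ 2 only):
  [1..1]={B,C,T0}  "a"  orig:{B,C}
  [2..2]={S,T1}  "d"  orig:{S}
  [1..2]={A,B,C}  "ad"

Original NTs in T[1,2] deriving "ad": ["A", "B", "C"]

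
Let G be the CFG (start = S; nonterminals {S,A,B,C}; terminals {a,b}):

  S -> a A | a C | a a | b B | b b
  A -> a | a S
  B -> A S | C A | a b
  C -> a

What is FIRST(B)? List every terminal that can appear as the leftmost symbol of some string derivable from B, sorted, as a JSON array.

FIRST iteration:
round 1:
  A via A→a: +{a}
  B via B→A S: +{a}
  C via C→a: +{a}
  S via S→a A: +{a}
  S via S→b B: +{b}
  FIRST[S]={a,b}  FIRST[A]={a}  FIRST[B]={a}  FIRST[C]={a}
round 2: — fixpoint
  FIRST[S]={a,b}  FIRST[A]={a}  FIRST[B]={a}  FIRST[C]={a}

FIRST(B) = ["a"]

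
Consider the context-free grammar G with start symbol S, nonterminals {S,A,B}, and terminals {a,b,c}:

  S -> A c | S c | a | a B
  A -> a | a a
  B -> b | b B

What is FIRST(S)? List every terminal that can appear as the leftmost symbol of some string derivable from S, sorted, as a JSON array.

FIRST iteration:
[1]
  A via A→a: +{a}
  B via B→b: +{b}
  S via S→A c: +{a}
  S: {a}  A: {a}  B: {b}
[2] (stable)
  S: {a}  A: {a}  B: {b}

FIRST(S) = ["a"]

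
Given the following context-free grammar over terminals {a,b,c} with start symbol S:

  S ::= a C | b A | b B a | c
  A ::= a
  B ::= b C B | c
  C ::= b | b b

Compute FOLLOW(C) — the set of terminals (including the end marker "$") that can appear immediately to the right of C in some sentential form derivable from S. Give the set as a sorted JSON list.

Compute FIRST by fixpoint:
pass 1:
  A via A→a: +{a}
  B via B→b C B: +{b}
  B via B→c: +{c}
  C via C→b: +{b}
  S via S→a C: +{a}
  S via S→b A: +{b}
  S via S→c: +{c}
  FIRST[S]={a,b,c}  FIRST[A]={a}  FIRST[B]={b,c}  FIRST[C]={b}
pass 2: (stable)
  FIRST[S]={a,b,c}  FIRST[A]={a}  FIRST[B]={b,c}  FIRST[C]={b}

Compute FOLLOW by fixpoint:
FOLLOW(S) := {$}
[1]
  B→b C B: FOLLOW(C) ⊇ FIRST(B) = {b,c}; new: +{b,c}
  S→a C: FOLLOW(C) ⊇ FOLLOW(S) ⊇ {$}; new: +{$}
  S→b A: FOLLOW(A) ⊇ FOLLOW(S) ⊇ {$}; new: +{$}
  S→b B a: FOLLOW(B) ⊇ FIRST(a) = {a}; new: +{a}
  FOLLOW[S]={$}  FOLLOW[A]={$}  FOLLOW[B]={a}  FOLLOW[C]={$,b,c}
[2] (no change)
  FOLLOW[S]={$}  FOLLOW[A]={$}  FOLLOW[B]={a}  FOLLOW[C]={$,b,c}

FOLLOW(C) = ["$", "b", "c"]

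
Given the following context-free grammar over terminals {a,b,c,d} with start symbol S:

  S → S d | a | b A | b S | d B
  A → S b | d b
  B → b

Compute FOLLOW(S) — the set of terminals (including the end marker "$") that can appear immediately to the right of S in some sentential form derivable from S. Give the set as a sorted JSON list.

FIRST iteration:
round 1:
  A via A→d b: +{d}
  B via B→b: +{b}
  S via S→a: +{a}
  S via S→b A: +{b}
  S via S→d B: +{d}
  FIRST[S]={a,b,d}  FIRST[A]={d}  FIRST[B]={b}
round 2:
  A via A→S b: +{a,b}
  FIRST[S]={a,b,d}  FIRST[A]={a,b,d}  FIRST[B]={b}
round 3: — fixpoint
  FIRST[S]={a,b,d}  FIRST[A]={a,b,d}  FIRST[B]={b}

Compute FOLLOW by fixpoint:
initialize: $ ∈ FOLLOW(S)
round 1:
  A→S b: FOLLOW(S) ⊇ FIRST(b) = {b}; new: +{b}
  S→S d: FOLLOW(S) ⊇ FIRST(d) = {d}; new: +{d}
  S→b A: FOLLOW(A) ⊇ FOLLOW(S) ⊇ {$,b,d}; new: +{$,b,d}
  S→d B: FOLLOW(B) ⊇ FOLLOW(S) ⊇ {$,b,d}; new: +{$,b,d}
  FOLLOW(S)={$,b,d}  FOLLOW(A)={$,b,d}  FOLLOW(B)={$,b,d}
round 2: — fixpoint
  FOLLOW(S)={$,b,d}  FOLLOW(A)={$,b,d}  FOLLOW(B)={$,b,d}

FOLLOW(S) = ["$", "b", "d"]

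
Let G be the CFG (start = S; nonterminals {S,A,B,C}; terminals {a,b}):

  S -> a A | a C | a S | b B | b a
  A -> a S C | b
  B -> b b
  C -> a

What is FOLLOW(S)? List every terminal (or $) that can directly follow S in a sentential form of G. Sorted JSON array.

FIRST sets, iterate to fixpoint:
pass 1:
  A via A→a S C: +{a}
  A via A→b: +{b}
  B via B→b b: +{b}
  C via C→a: +{a}
  S via S→a A: +{a}
  S via S→b B: +{b}
  S: {a,b}  A: {a,b}  B: {b}  C: {a}
pass 2: (stable)
  S: {a,b}  A: {a,b}  B: {b}  C: {a}

FOLLOW iteration:
initialize: $ ∈ FOLLOW(S)
iter 1:
  A→a S C: FOLLOW(S) ⊇ FIRST(C) = {a}; new: +{a}
  S→a A: FOLLOW(A) ⊇ FOLLOW(S) ⊇ {$,a}; new: +{$,a}
  S→a C: FOLLOW(C) ⊇ FOLLOW(S) ⊇ {$,a}; new: +{$,a}
  S→b B: FOLLOW(B) ⊇ FOLLOW(S) ⊇ {$,a}; new: +{$,a}
  FOLLOW(S)={$,a}  FOLLOW(A)={$,a}  FOLLOW(B)={$,a}  FOLLOW(C)={$,a}
iter 2: (stable)
  FOLLOW(S)={$,a}  FOLLOW(A)={$,a}  FOLLOW(B)={$,a}  FOLLOW(C)={$,a}

FOLLOW(S) = ["$", "a"]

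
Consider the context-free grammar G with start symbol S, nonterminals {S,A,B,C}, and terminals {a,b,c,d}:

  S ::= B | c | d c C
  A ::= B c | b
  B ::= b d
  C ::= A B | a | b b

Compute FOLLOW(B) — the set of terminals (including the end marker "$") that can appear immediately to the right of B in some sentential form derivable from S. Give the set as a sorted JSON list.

FIRST iteration:
round 1:
  A via A→b: +{b}
  B via B→b d: +{b}
  C via C→A B: +{b}
  C via C→a: +{a}
  S via S→B: +{b}
  S via S→c: +{c}
  S via S→d c C: +{d}
  FIRST(S)={b,c,d}  FIRST(A)={b}  FIRST(B)={b}  FIRST(C)={a,b}
round 2: (no change)
  FIRST(S)={b,c,d}  FIRST(A)={b}  FIRST(B)={b}  FIRST(C)={a,b}

FOLLOW sets:
FOLLOW(S) := {$}
[1]
  A→B c: FOLLOW(B) ⊇ FIRST(c) = {c}; new: +{c}
  C→A B: FOLLOW(A) ⊇ FIRST(B) = {b}; new: +{b}
  S→B: FOLLOW(B) ⊇ FOLLOW(S) ⊇ {$}; new: +{$}
  S→d c C: FOLLOW(C) ⊇ FOLLOW(S) ⊇ {$}; new: +{$}
  FOLLOW[S]={$}  FOLLOW[A]={b}  FOLLOW[B]={$,c}  FOLLOW[C]={$}
[2] (stable)
  FOLLOW[S]={$}  FOLLOW[A]={b}  FOLLOW[B]={$,c}  FOLLOW[C]={$}

FOLLOW(B) = ["$", "c"]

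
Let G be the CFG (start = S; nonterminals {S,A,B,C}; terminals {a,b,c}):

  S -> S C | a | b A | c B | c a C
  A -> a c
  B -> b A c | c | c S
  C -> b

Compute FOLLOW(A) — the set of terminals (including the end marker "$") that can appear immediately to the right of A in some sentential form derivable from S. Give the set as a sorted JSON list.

Compute FIRST by fixpoint:
iter 1:
  A via A→a c: +{a}
  B via B→b A c: +{b}
  B via B→c: +{c}
  C via C→b: +{b}
  S via S→a: +{a}
  S via S→b A: +{b}
  S via S→c B: +{c}
  FIRST[S]={a,b,c}  FIRST[A]={a}  FIRST[B]={b,c}  FIRST[C]={b}
iter 2: (no change)
  FIRST[S]={a,b,c}  FIRST[A]={a}  FIRST[B]={b,c}  FIRST[C]={b}

FOLLOW sets:
seed FOLLOW(S) with $
pass 1:
  B→b A c: FOLLOW(A) ⊇ FIRST(c) = {c}; new: +{c}
  S→S C: FOLLOW(S) ⊇ FIRST(C) = {b}; new: +{b}
  S→S C: FOLLOW(C) ⊇ FOLLOW(S) ⊇ {$,b}; new: +{$,b}
  S→b A: FOLLOW(A) ⊇ FOLLOW(S) ⊇ {$,b}; new: +{$,b}
  S→c B: FOLLOW(B) ⊇ FOLLOW(S) ⊇ {$,b}; new: +{$,b}
  S: {$,b}  A: {$,b,c}  B: {$,b}  C: {$,b}
pass 2: — fixpoint
  S: {$,b}  A: {$,b,c}  B: {$,b}  C: {$,b}

FOLLOW(A) = ["$", "b", "c"]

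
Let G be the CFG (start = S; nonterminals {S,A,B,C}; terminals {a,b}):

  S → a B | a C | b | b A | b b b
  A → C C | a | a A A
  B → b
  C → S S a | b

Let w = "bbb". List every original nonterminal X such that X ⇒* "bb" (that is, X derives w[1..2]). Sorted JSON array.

Convert to CNF:
  S -> T0 B | T0 C | T1 A | T1 X4 | b
  A -> C C | T0 X2 | a
  B -> b
  C -> S X3 | b
  T0 -> a
  T1 -> b
  X2 -> A A
  X3 -> S T0
  X4 -> T1 T1

CYK fill (cells [i..j] with 1 ≤ i ≤ j ≤ 2 only):
  cell(1,1) b: {B,C,S,T1}  orig:{B,C,S}
  cell(2,2) b: {B,C,S,T1}  orig:{B,C,S}
  cell(1,2) bb: {A,X4}  orig:{A}

Original NTs in T[1,2] deriving "bb": ["A"]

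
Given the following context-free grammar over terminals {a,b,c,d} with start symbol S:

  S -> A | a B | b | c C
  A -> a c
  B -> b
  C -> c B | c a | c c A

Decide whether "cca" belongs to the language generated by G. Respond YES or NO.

Convert to CNF:
  S -> T0 B | T0 T1 | T1 C | b
  A -> T0 T1
  B -> b
  C -> T1 B | T1 T0 | T1 X2
  T0 -> a
  T1 -> c
  X2 -> T1 A

Fill CYK table bottom-up:
  T[0,0] 'c' = {T1}  orig:{}
  T[1,1] 'c' = {T1}  orig:{}
  T[2,2] 'a' = {T0}  orig:{}
  T[0,1] 'cc' = ∅
  T[1,2] 'ca' = {C}
  T[0,2] 'cca' = {S}

S ∈ T[0,2] ⇒ YES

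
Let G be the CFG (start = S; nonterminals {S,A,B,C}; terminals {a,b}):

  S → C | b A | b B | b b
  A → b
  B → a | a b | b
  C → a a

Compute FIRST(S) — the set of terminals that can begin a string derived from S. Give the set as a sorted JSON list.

FIRST sets, iterate to fixpoint:
iter 1:
  A via A→b: +{b}
  B via B→a: +{a}
  B via B→b: +{b}
  C via C→a a: +{a}
  S via S→C: +{a}
  S via S→b A: +{b}
  FIRST(S)={a,b}  FIRST(A)={b}  FIRST(B)={a,b}  FIRST(C)={a}
iter 2: done
  FIRST(S)={a,b}  FIRST(A)={b}  FIRST(B)={a,b}  FIRST(C)={a}

FIRST(S) = ["a", "b"]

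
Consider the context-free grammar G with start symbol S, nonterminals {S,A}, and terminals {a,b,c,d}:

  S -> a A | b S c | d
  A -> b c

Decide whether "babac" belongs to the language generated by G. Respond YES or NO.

CNF form of G:
  S -> T0 X3 | T2 A | d
  A -> T0 T1
  T0 -> b
  T1 -> c
  T2 -> a
  X3 -> S T1

CYK table (by increasing span):
  [0..0]={T0}  "b"  orig:{}
  [1..1]={T2}  "a"  orig:{}
  [2..2]={T0}  "b"  orig:{}
  [3..3]={T2}  "a"  orig:{}
  [4..4]={T1}  "c"  orig:{}
  [0..1]=∅  "ba"
  [1..2]=∅  "ab"
  [2..3]=∅  "ba"
  [3..4]=∅  "ac"
  [0..2]=∅  "bab"
  [1..3]=∅  "aba"
  [2..4]=∅  "bac"
  [0..3]=∅  "baba"
  [1..4]=∅  "abac"
  [0..4]=∅  "babac"

S ∉ T[0,4] ⇒ NO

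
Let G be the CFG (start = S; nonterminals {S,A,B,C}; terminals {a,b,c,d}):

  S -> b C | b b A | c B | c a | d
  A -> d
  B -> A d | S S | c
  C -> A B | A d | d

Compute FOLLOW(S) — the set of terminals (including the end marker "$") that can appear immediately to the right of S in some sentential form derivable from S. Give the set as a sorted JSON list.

Compute FIRST by fixpoint:
pass 1:
  A via A→d: +{d}
  B via B→A d: +{d}
  B via B→c: +{c}
  C via C→A B: +{d}
  S via S→b C: +{b}
  S via S→c B: +{c}
  S via S→d: +{d}
  S: {b,c,d}  A: {d}  B: {c,d}  C: {d}
pass 2:
  B via B→S S: +{b}
  S: {b,c,d}  A: {d}  B: {b,c,d}  C: {d}
pass 3: (no change)
  S: {b,c,d}  A: {d}  B: {b,c,d}  C: {d}

FOLLOW iteration:
initialize: $ ∈ FOLLOW(S)
round 1:
  B→A d: FOLLOW(A) ⊇ FIRST(d) = {d}; new: +{d}
  B→S S: FOLLOW(S) ⊇ FIRST(S) = {b,c,d}; new: +{b,c,d}
  C→A B: FOLLOW(A) ⊇ FIRST(B) = {b,c,d}; new: +{b,c}
  S→b C: FOLLOW(C) ⊇ FOLLOW(S) ⊇ {$,b,c,d}; new: +{$,b,c,d}
  S→b b A: FOLLOW(A) ⊇ FOLLOW(S) ⊇ {$,b,c,d}; new: +{$}
  S→c B: FOLLOW(B) ⊇ FOLLOW(S) ⊇ {$,b,c,d}; new: +{$,b,c,d}
  FOLLOW(S)={$,b,c,d}  FOLLOW(A)={$,b,c,d}  FOLLOW(B)={$,b,c,d}  FOLLOW(C)={$,b,c,d}
round 2: — fixpoint
  FOLLOW(S)={$,b,c,d}  FOLLOW(A)={$,b,c,d}  FOLLOW(B)={$,b,c,d}  FOLLOW(C)={$,b,c,d}

FOLLOW(S) = ["$", "b", "c", "d"]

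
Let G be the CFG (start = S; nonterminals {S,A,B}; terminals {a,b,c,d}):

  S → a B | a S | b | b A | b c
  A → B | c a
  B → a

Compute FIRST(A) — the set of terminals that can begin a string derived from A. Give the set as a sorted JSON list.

Compute FIRST by fixpoint:
iter 1:
  A via A→c a: +{c}
  B via B→a: +{a}
  S via S→a B: +{a}
  S via S→b: +{b}
  FIRST(S)={a,b}  FIRST(A)={c}  FIRST(B)={a}
iter 2:
  A via A→B: +{a}
  FIRST(S)={a,b}  FIRST(A)={a,c}  FIRST(B)={a}
iter 3: — fixpoint
  FIRST(S)={a,b}  FIRST(A)={a,c}  FIRST(B)={a}

FIRST(A) = ["a", "c"]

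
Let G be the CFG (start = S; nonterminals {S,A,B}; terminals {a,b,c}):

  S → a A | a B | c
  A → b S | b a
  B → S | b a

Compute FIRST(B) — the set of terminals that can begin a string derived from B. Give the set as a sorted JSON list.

FIRST sets, iterate to fixpoint:
[1]
  A via A→b S: +{b}
  B via B→b a: +{b}
  S via S→a A: +{a}
  S via S→c: +{c}
  FIRST(S)={a,c}  FIRST(A)={b}  FIRST(B)={b}
[2]
  B via B→S: +{a,c}
  FIRST(S)={a,c}  FIRST(A)={b}  FIRST(B)={a,b,c}
[3] done
  FIRST(S)={a,c}  FIRST(A)={b}  FIRST(B)={a,b,c}

FIRST(B) = ["a", "b", "c"]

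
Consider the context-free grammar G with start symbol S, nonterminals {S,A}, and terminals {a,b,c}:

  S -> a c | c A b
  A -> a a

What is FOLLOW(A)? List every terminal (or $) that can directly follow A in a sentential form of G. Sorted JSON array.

FIRST iteration:
[1]
  A via A→a a: +{a}
  S via S→a c: +{a}
  S via S→c A b: +{c}
  FIRST(S)={a,c}  FIRST(A)={a}
[2] (stable)
  FIRST(S)={a,c}  FIRST(A)={a}

FOLLOW sets:
seed FOLLOW(S) with $
iter 1:
  S→c A b: FOLLOW(A) ⊇ FIRST(b) = {b}; new: +{b}
  S: {$}  A: {b}
iter 2: done
  S: {$}  A: {b}

FOLLOW(A) = ["b"]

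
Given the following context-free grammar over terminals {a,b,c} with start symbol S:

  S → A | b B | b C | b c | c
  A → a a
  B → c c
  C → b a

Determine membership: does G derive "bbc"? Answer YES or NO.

CNF form of G:
  S -> T0 T0 | T2 B | T2 C | T2 T1 | c
  A -> T0 T0
  B -> T1 T1
  C -> T2 T0
  T0 -> a
  T1 -> c
  T2 -> b

CYK table (by increasing span):
  [0..0]={T2}  "b"  orig:{}
  [1..1]={T2}  "b"  orig:{}
  [2..2]={S,T1}  "c"  orig:{S}
  [0..1]=∅  "bb"
  [1..2]={S}  "bc"
  [0..2]=∅  "bbc"

S ∉ T[0,2] ⇒ NO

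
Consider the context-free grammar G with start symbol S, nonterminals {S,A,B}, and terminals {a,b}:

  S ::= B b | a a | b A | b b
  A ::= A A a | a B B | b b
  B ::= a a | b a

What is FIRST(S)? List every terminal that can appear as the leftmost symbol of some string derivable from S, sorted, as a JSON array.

FIRST sets, iterate to fixpoint:
round 1:
  A via A→a B B: +{a}
  A via A→b b: +{b}
  B via B→a a: +{a}
  B via B→b a: +{b}
  S via S→B b: +{a,b}
  FIRST(S)={a,b}  FIRST(A)={a,b}  FIRST(B)={a,b}
round 2: (stable)
  FIRST(S)={a,b}  FIRST(A)={a,b}  FIRST(B)={a,b}

FIRST(S) = ["a", "b"]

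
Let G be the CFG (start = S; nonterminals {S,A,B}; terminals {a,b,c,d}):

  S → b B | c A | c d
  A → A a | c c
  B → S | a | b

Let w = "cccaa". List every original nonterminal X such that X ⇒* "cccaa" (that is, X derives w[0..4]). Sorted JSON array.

Convert to CNF:
  S -> T1 A | T1 T3 | T2 B
  A -> A T0 | T1 T1
  B -> T1 A | T1 T3 | T2 B | a | b
  T0 -> a
  T1 -> c
  T2 -> b
  T3 -> d

Fill CYK table bottom-up, restricted to cells inside w[0..4]:
  [0..0]={T1}  "c"  orig:{}
  [1..1]={T1}  "c"  orig:{}
  [2..2]={T1}  "c"  orig:{}
  [3..3]={B,T0}  "a"  orig:{B}
  [4..4]={B,T0}  "a"  orig:{B}
  [0..1]={A}  "cc"
  [1..2]={A}  "cc"
  [2..3]=∅  "ca"
  [3..4]=∅  "aa"
  [0..2]={B,S}  "ccc"
  [1..3]={A}  "cca"
  [2..4]=∅  "caa"
  [0..3]={B,S}  "ccca"
  [1..4]={A}  "ccaa"
  [0..4]={B,S}  "cccaa"

Original NTs in T[0,4] deriving "cccaa": ["B", "S"]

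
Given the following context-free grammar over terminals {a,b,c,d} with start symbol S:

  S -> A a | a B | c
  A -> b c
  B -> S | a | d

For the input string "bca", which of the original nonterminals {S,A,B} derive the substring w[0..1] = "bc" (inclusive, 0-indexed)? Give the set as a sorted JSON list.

CNF form of G:
  S -> A T2 | T2 B | c
  A -> T0 T1
  B -> A T2 | T2 B | a | c | d
  T0 -> b
  T1 -> c
  T2 -> a

Fill CYK table bottom-up — only the sub-triangle for w[0..1]:
  T[0,0] 'b' = {T0}  orig:{}
  T[1,1] 'c' = {B,S,T1}  orig:{B,S}
  T[0,1] 'bc' = {A}

Original NTs in T[0,1] deriving "bc": ["A"]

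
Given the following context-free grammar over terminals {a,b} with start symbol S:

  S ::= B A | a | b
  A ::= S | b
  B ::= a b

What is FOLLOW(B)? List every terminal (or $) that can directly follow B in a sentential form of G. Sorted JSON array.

FIRST iteration:
pass 1:
  A via A→b: +{b}
  B via B→a b: +{a}
  S via S→B A: +{a}
  S via S→b: +{b}
  FIRST[S]={a,b}  FIRST[A]={b}  FIRST[B]={a}
pass 2:
  A via A→S: +{a}
  FIRST[S]={a,b}  FIRST[A]={a,b}  FIRST[B]={a}
pass 3: (stable)
  FIRST[S]={a,b}  FIRST[A]={a,b}  FIRST[B]={a}

FOLLOW sets:
FOLLOW(S) := {$}
round 1:
  S→B A: FOLLOW(B) ⊇ FIRST(A) = {a,b}; new: +{a,b}
  S→B A: FOLLOW(A) ⊇ FOLLOW(S) ⊇ {$}; new: +{$}
  FOLLOW[S]={$}  FOLLOW[A]={$}  FOLLOW[B]={a,b}
round 2: (no change)
  FOLLOW[S]={$}  FOLLOW[A]={$}  FOLLOW[B]={a,b}

FOLLOW(B) = ["a", "b"]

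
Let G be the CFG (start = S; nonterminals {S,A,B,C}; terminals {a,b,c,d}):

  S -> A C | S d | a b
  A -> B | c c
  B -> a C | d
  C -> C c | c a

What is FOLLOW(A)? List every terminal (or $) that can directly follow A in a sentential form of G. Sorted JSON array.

FIRST iteration:
round 1:
  A via A→c c: +{c}
  B via B→a C: +{a}
  B via B→d: +{d}
  C via C→c a: +{c}
  S via S→A C: +{c}
  S via S→a b: +{a}
  S: {a,c}  A: {c}  B: {a,d}  C: {c}
round 2:
  A via A→B: +{a,d}
  S via S→A C: +{d}
  S: {a,c,d}  A: {a,c,d}  B: {a,d}  C: {c}
round 3: — fixpoint
  S: {a,c,d}  A: {a,c,d}  B: {a,d}  C: {c}

FOLLOW iteration:
initialize: $ ∈ FOLLOW(S)
round 1:
  C→C c: FOLLOW(C) ⊇ FIRST(c) = {c}; new: +{c}
  S→A C: FOLLOW(A) ⊇ FIRST(C) = {c}; new: +{c}
  S→A C: FOLLOW(C) ⊇ FOLLOW(S) ⊇ {$}; new: +{$}
  S→S d: FOLLOW(S) ⊇ FIRST(d) = {d}; new: +{d}
  FOLLOW[S]={$,d}  FOLLOW[A]={c}  FOLLOW[B]={}  FOLLOW[C]={$,c}
round 2:
  A→B: FOLLOW(B) ⊇ FOLLOW(A) ⊇ {c}; new: +{c}
  S→A C: FOLLOW(C) ⊇ FOLLOW(S) ⊇ {$,d}; new: +{d}
  FOLLOW[S]={$,d}  FOLLOW[A]={c}  FOLLOW[B]={c}  FOLLOW[C]={$,c,d}
round 3: done
  FOLLOW[S]={$,d}  FOLLOW[A]={c}  FOLLOW[B]={c}  FOLLOW[C]={$,c,d}

FOLLOW(A) = ["c"]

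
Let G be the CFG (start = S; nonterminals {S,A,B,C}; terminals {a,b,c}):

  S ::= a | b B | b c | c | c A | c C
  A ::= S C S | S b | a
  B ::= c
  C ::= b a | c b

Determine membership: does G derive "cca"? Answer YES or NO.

Convert to CNF:
  S -> T0 B | T0 T2 | T2 A | T2 C | a | c
  A -> S T0 | S X3 | a
  B -> c
  C -> T0 T1 | T2 T0
  T0 -> b
  T1 -> a
  T2 -> c
  X3 -> C S

Fill CYK table bottom-up:
  [0..0]={B,S,T2}  "c"  orig:{B,S}
  [1..1]={B,S,T2}  "c"  orig:{B,S}
  [2..2]={A,S,T1}  "a"  orig:{A,S}
  [0..1]=∅  "cc"
  [1..2]={S}  "ca"
  [0..2]=∅  "cca"

S ∉ T[0,2] ⇒ NO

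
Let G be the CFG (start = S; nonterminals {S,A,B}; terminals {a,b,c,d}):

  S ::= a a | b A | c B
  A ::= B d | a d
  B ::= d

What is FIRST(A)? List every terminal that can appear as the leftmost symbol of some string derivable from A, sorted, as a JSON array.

Compute FIRST by fixpoint:
[1]
  A via A→a d: +{a}
  B via B→d: +{d}
  S via S→a a: +{a}
  S via S→b A: +{b}
  S via S→c B: +{c}
  S: {a,b,c}  A: {a}  B: {d}
[2]
  A via A→B d: +{d}
  S: {a,b,c}  A: {a,d}  B: {d}
[3] (stable)
  S: {a,b,c}  A: {a,d}  B: {d}

FIRST(A) = ["a", "d"]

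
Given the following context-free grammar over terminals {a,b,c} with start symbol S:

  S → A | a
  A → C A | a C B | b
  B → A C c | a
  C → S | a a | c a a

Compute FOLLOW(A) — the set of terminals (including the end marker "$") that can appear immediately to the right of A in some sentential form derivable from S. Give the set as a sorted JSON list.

FIRST sets, iterate to fixpoint:
pass 1:
  A via A→a C B: +{a}
  A via A→b: +{b}
  B via B→A C c: +{a,b}
  C via C→a a: +{a}
  C via C→c a a: +{c}
  S via S→A: +{a,b}
  FIRST(S)={a,b}  FIRST(A)={a,b}  FIRST(B)={a,b}  FIRST(C)={a,c}
pass 2:
  A via A→C A: +{c}
  B via B→A C c: +{c}
  C via C→S: +{b}
  S via S→A: +{c}
  FIRST(S)={a,b,c}  FIRST(A)={a,b,c}  FIRST(B)={a,b,c}  FIRST(C)={a,b,c}
pass 3: (no change)
  FIRST(S)={a,b,c}  FIRST(A)={a,b,c}  FIRST(B)={a,b,c}  FIRST(C)={a,b,c}

FOLLOW iteration:
initialize: $ ∈ FOLLOW(S)
round 1:
  A→C A: FOLLOW(C) ⊇ FIRST(A) = {a,b,c}; new: +{a,b,c}
  B→A C c: FOLLOW(A) ⊇ FIRST(C) = {a,b,c}; new: +{a,b,c}
  C→S: FOLLOW(S) ⊇ FOLLOW(C) ⊇ {a,b,c}; new: +{a,b,c}
  S→A: FOLLOW(A) ⊇ FOLLOW(S) ⊇ {$,a,b,c}; new: +{$}
  FOLLOW[S]={$,a,b,c}  FOLLOW[A]={$,a,b,c}  FOLLOW[B]={}  FOLLOW[C]={a,b,c}
round 2:
  A→a C B: FOLLOW(B) ⊇ FOLLOW(A) ⊇ {$,a,b,c}; new: +{$,a,b,c}
  FOLLOW[S]={$,a,b,c}  FOLLOW[A]={$,a,b,c}  FOLLOW[B]={$,a,b,c}  FOLLOW[C]={a,b,c}
round 3: done
  FOLLOW[S]={$,a,b,c}  FOLLOW[A]={$,a,b,c}  FOLLOW[B]={$,a,b,c}  FOLLOW[C]={a,b,c}

FOLLOW(A) = ["$", "a", "b", "c"]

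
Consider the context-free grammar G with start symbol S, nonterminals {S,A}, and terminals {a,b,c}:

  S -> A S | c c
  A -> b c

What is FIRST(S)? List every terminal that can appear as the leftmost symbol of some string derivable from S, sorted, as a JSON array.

FIRST sets, iterate to fixpoint:
[1]
  A via A→b c: +{b}
  S via S→A S: +{b}
  S via S→c c: +{c}
  S: {b,c}  A: {b}
[2] — fixpoint
  S: {b,c}  A: {b}

FIRST(S) = ["b", "c"]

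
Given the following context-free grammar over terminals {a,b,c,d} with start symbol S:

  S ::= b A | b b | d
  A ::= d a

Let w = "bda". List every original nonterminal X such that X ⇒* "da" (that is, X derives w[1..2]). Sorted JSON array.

CNF form of G:
  S -> T2 A | T2 T2 | d
  A -> T0 T1
  T0 -> d
  T1 -> a
  T2 -> b

CYK table (by increasing span) (cells [i..j] with 1 ≤ i ≤ j ≤ 2 only):
  [1..1]={S,T0}  "d"  orig:{S}
  [2..2]={T1}  "a"  orig:{}
  [1..2]={A}  "da"

Original NTs in T[1,2] deriving "da": ["A"]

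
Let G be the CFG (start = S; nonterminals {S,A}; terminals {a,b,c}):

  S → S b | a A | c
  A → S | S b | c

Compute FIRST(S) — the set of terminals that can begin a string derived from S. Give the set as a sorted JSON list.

FIRST sets, iterate to fixpoint:
iter 1:
  A via A→c: +{c}
  S via S→a A: +{a}
  S via S→c: +{c}
  S: {a,c}  A: {c}
iter 2:
  A via A→S: +{a}
  S: {a,c}  A: {a,c}
iter 3: — fixpoint
  S: {a,c}  A: {a,c}

FIRST(S) = ["a", "c"]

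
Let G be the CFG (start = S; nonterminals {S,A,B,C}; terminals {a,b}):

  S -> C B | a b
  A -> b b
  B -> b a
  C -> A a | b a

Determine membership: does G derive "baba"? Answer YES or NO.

CNF form of G:
  S -> C B | T1 T0
  A -> T0 T0
  B -> T0 T1
  C -> A T1 | T0 T1
  T0 -> b
  T1 -> a

CYK table (by increasing span):
  T[0,0] 'b' = {T0}  orig:{}
  T[1,1] 'a' = {T1}  orig:{}
  T[2,2] 'b' = {T0}  orig:{}
  T[3,3] 'a' = {T1}  orig:{}
  T[0,1] 'ba' = {B,C}
  T[1,2] 'ab' = {S}
  T[2,3] 'ba' = {B,C}
  T[0,2] 'bab' = ∅
  T[1,3] 'aba' = ∅
  T[0,3] 'baba' = {S}

S ∈ T[0,3] ⇒ YES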